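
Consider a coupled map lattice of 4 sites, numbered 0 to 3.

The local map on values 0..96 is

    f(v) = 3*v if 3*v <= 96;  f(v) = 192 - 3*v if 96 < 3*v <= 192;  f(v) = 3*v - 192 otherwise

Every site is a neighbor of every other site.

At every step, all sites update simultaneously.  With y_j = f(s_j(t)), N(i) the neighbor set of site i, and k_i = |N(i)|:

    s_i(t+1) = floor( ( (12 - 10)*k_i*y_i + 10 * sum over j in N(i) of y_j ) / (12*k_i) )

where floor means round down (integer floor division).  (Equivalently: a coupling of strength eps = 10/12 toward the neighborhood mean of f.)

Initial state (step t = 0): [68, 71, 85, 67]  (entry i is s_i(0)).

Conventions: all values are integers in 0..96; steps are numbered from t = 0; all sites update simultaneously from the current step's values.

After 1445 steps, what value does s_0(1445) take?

Simulating step by step:
t=0: [68, 71, 85, 67]
t=1: [27, 26, 22, 28]
t=2: [76, 77, 78, 76]
t=3: [38, 38, 37, 38]
t=4: [78, 78, 78, 78]
t=5: [42, 42, 42, 42]
t=6: [66, 66, 66, 66]
t=7: [6, 6, 6, 6]
t=8: [18, 18, 18, 18]
t=9: [54, 54, 54, 54]
t=10: [30, 30, 30, 30]
t=11: [90, 90, 90, 90]
t=12: [78, 78, 78, 78]

Answer: s_0(1445) = 42
Key observation: The state at step 4, [78, 78, 78, 78], reappears at step 12: the system is in a cycle of period 8 from step 4 on.  Therefore the state at step 1445 equals the state at step 4 + ((1445 - 4) mod 8) = 5, which is [42, 42, 42, 42].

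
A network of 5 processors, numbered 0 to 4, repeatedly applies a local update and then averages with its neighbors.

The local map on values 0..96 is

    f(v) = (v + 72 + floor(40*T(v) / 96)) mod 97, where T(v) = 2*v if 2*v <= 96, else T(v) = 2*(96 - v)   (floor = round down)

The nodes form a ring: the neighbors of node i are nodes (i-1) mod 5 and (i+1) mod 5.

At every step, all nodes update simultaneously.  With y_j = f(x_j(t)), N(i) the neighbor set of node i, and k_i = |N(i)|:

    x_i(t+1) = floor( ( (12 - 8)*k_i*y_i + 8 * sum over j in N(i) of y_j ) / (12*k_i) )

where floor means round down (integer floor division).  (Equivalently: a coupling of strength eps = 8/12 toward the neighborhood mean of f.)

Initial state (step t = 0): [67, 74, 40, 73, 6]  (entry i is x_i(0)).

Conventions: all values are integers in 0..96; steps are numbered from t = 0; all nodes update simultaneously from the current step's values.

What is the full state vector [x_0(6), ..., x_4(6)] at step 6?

Simulating step by step:
t=0: [67, 74, 40, 73, 6]
t=1: [72, 60, 60, 66, 72]
t=2: [66, 65, 65, 66, 66]
t=3: [65, 65, 65, 65, 66]
t=4: [65, 65, 65, 65, 65]
t=5: [65, 65, 65, 65, 65]
t=6: [65, 65, 65, 65, 65]

Answer: [65, 65, 65, 65, 65]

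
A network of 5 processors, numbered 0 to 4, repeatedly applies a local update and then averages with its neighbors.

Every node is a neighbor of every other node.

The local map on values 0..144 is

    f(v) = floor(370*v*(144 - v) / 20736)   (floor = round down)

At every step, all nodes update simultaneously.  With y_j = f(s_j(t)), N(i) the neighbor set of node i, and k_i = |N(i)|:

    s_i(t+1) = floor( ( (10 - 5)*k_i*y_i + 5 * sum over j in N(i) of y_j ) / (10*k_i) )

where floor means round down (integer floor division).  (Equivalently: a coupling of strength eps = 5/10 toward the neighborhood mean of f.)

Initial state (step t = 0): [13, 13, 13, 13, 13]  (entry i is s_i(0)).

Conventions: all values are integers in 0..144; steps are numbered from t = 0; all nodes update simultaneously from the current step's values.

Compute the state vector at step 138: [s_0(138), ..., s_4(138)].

Simulating step by step:
t=0: [13, 13, 13, 13, 13]
t=1: [30, 30, 30, 30, 30]
t=2: [61, 61, 61, 61, 61]
t=3: [90, 90, 90, 90, 90]
t=4: [86, 86, 86, 86, 86]
t=5: [89, 89, 89, 89, 89]
t=6: [87, 87, 87, 87, 87]
t=7: [88, 88, 88, 88, 88]
t=8: [87, 87, 87, 87, 87]

Answer: [87, 87, 87, 87, 87]
Key observation: The state at step 6, [87, 87, 87, 87, 87], reappears at step 8: the system is in a cycle of period 2 from step 6 on.  Therefore the state at step 138 equals the state at step 6 + ((138 - 6) mod 2) = 6, which is [87, 87, 87, 87, 87].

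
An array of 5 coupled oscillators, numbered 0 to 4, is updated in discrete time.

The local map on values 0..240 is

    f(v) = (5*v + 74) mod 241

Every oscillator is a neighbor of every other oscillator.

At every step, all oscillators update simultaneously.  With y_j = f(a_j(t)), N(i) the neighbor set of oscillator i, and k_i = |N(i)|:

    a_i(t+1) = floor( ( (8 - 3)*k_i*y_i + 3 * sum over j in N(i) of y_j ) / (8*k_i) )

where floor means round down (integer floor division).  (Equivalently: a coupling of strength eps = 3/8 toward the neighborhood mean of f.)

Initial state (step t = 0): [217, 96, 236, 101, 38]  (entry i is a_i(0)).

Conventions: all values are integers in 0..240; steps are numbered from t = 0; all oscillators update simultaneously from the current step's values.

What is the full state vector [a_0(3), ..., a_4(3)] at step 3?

Simulating step by step:
t=0: [217, 96, 236, 101, 38]
t=1: [144, 79, 66, 92, 53]
t=2: [95, 178, 143, 85, 109]
t=3: [62, 26, 61, 35, 99]

Answer: [62, 26, 61, 35, 99]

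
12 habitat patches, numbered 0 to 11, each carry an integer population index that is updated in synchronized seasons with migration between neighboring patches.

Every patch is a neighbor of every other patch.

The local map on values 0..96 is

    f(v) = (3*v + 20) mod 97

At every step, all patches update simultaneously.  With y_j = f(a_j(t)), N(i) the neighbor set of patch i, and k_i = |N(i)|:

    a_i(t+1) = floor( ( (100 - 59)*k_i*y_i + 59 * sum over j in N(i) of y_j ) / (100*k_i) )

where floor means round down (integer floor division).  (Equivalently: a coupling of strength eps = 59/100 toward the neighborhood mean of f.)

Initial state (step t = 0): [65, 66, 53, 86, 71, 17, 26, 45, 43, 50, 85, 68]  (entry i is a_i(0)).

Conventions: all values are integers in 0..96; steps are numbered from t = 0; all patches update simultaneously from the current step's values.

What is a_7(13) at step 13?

Simulating step by step:
t=0: [65, 66, 53, 86, 71, 17, 26, 45, 43, 50, 85, 68]
t=1: [40, 41, 62, 62, 46, 58, 33, 53, 51, 59, 61, 43]
t=2: [37, 38, 26, 26, 44, 22, 30, 51, 49, 23, 25, 40]
t=3: [44, 45, 32, 32, 51, 62, 36, 59, 57, 63, 66, 47]
t=4: [44, 45, 31, 31, 52, 29, 36, 26, 58, 30, 33, 48]
t=5: [39, 40, 25, 25, 47, 23, 30, 20, 19, 24, 27, 43]
t=6: [54, 55, 73, 73, 62, 71, 44, 68, 67, 72, 41, 58]
t=7: [57, 58, 43, 43, 31, 41, 47, 38, 37, 42, 43, 27]
t=8: [60, 26, 45, 45, 32, 43, 49, 40, 38, 44, 45, 28]
t=9: [27, 25, 45, 45, 31, 43, 49, 40, 38, 44, 45, 27]
t=10: [30, 63, 50, 50, 35, 48, 54, 44, 42, 49, 50, 30]
t=11: [37, 38, 58, 58, 42, 56, 63, 52, 50, 57, 58, 37]
t=12: [39, 40, 27, 27, 44, 59, 32, 55, 53, 60, 27, 39]
t=13: [35, 36, 22, 22, 40, 21, 27, 52, 50, 22, 22, 35]

Answer: a_7(13) = 52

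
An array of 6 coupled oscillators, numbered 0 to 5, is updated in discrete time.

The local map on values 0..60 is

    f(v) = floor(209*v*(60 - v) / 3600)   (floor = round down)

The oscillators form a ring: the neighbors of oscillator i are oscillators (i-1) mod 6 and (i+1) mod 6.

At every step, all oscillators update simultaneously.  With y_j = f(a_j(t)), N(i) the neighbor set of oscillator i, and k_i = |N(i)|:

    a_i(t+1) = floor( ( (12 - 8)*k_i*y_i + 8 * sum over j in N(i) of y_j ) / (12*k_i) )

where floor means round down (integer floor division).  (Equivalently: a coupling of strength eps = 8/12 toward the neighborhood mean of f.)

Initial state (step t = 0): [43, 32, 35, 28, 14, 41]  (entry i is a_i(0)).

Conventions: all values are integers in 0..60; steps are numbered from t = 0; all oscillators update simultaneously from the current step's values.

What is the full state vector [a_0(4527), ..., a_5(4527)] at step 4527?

Answer: [50, 50, 50, 50, 50, 50]
Key observation: The state at step 9, [52, 52, 52, 52, 52, 52], reappears at step 13: the system is in a cycle of period 4 from step 9 on.  Therefore the state at step 4527 equals the state at step 9 + ((4527 - 9) mod 4) = 11, which is [50, 50, 50, 50, 50, 50].

Derivation:
t=0: [43, 32, 35, 28, 14, 41]
t=1: [46, 48, 51, 46, 44, 41]
t=2: [38, 32, 32, 34, 40, 40]
t=3: [48, 50, 51, 49, 47, 46]
t=4: [33, 29, 28, 30, 34, 35]
t=5: [51, 51, 52, 51, 51, 50]
t=6: [27, 25, 25, 25, 27, 27]
t=7: [50, 50, 50, 50, 50, 51]
t=8: [28, 29, 29, 29, 28, 28]
t=9: [52, 52, 52, 52, 52, 52]
t=10: [24, 24, 24, 24, 24, 24]
t=11: [50, 50, 50, 50, 50, 50]
t=12: [29, 29, 29, 29, 29, 29]
t=13: [52, 52, 52, 52, 52, 52]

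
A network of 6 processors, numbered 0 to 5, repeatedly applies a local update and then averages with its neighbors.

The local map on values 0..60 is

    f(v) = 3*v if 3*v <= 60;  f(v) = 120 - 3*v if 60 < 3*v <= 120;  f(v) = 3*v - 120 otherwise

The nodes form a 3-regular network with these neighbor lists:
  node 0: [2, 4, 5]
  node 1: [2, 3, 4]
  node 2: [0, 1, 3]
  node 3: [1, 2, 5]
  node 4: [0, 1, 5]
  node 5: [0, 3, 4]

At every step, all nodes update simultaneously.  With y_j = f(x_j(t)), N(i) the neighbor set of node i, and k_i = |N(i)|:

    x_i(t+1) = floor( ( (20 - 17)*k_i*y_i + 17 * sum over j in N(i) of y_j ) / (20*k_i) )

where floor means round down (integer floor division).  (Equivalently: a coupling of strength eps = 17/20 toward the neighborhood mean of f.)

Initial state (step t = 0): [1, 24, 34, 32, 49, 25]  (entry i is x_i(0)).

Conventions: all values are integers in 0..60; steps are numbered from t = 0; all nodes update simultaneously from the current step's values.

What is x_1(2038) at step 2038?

Answer: x_1(2038) = 58
Key observation: The state at step 35, [56, 56, 56, 55, 55, 56], reappears at step 39: the system is in a cycle of period 4 from step 35 on.  Therefore the state at step 2038 equals the state at step 35 + ((2038 - 35) mod 4) = 38, which is [59, 58, 59, 59, 59, 58].

Derivation:
t=0: [1, 24, 34, 32, 49, 25]
t=1: [25, 26, 23, 35, 31, 22]
t=2: [44, 32, 36, 43, 44, 32]
t=3: [15, 12, 14, 18, 18, 12]
t=4: [44, 47, 44, 40, 41, 48]
t=5: [12, 7, 11, 16, 16, 7]
t=6: [34, 39, 34, 28, 29, 40]
t=7: [17, 25, 18, 11, 10, 24]
t=8: [45, 39, 44, 46, 45, 39]
t=9: [10, 13, 12, 7, 8, 14]
t=10: [33, 28, 30, 36, 35, 27]
t=11: [26, 21, 24, 31, 29, 19]
t=12: [45, 39, 42, 49, 49, 37]
t=13: [14, 17, 13, 9, 11, 20]
t=14: [43, 35, 39, 46, 48, 37]
t=15: [11, 15, 12, 10, 12, 15]
t=16: [38, 35, 36, 40, 40, 34]
t=17: [9, 5, 7, 12, 11, 4]
t=18: [22, 27, 25, 19, 20, 29]
t=19: [47, 51, 49, 41, 44, 53]
t=20: [25, 16, 20, 28, 28, 16]
t=21: [47, 44, 45, 49, 45, 40]
t=22: [11, 17, 19, 11, 11, 17]
t=23: [44, 42, 41, 50, 43, 35]
t=24: [9, 12, 14, 11, 10, 16]
t=25: [38, 35, 33, 40, 35, 32]
t=26: [17, 12, 9, 17, 15, 9]
t=27: [35, 40, 43, 33, 39, 45]
t=28: [9, 9, 11, 9, 8, 13]
t=29: [31, 27, 27, 32, 29, 27]
t=30: [35, 33, 31, 36, 34, 29]
t=31: [24, 19, 17, 24, 22, 17]
t=32: [51, 51, 51, 52, 52, 50]
t=33: [33, 34, 33, 32, 32, 34]
t=34: [21, 22, 21, 19, 19, 22]
t=35: [56, 56, 56, 55, 55, 56]
t=36: [47, 46, 47, 47, 47, 46]
t=37: [20, 20, 20, 19, 19, 20]
t=38: [59, 58, 59, 59, 59, 58]
t=39: [56, 56, 56, 55, 55, 56]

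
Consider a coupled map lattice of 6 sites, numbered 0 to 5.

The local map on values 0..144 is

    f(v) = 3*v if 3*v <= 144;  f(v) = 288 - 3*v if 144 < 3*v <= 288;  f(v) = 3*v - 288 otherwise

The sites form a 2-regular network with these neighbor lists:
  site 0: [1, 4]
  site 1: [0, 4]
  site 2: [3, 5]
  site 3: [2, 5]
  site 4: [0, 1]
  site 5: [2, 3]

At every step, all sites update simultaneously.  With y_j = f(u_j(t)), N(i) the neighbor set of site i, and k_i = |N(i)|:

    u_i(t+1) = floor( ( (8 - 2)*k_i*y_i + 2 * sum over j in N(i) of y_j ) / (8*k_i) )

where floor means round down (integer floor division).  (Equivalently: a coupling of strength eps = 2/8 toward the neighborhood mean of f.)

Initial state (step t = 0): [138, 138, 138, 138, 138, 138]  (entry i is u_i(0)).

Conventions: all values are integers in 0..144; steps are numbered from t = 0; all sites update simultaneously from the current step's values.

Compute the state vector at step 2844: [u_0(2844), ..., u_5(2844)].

Simulating step by step:
t=0: [138, 138, 138, 138, 138, 138]
t=1: [126, 126, 126, 126, 126, 126]
t=2: [90, 90, 90, 90, 90, 90]
t=3: [18, 18, 18, 18, 18, 18]
t=4: [54, 54, 54, 54, 54, 54]
t=5: [126, 126, 126, 126, 126, 126]

Answer: [54, 54, 54, 54, 54, 54]
Key observation: The state at step 1, [126, 126, 126, 126, 126, 126], reappears at step 5: the system is in a cycle of period 4 from step 1 on.  Therefore the state at step 2844 equals the state at step 1 + ((2844 - 1) mod 4) = 4, which is [54, 54, 54, 54, 54, 54].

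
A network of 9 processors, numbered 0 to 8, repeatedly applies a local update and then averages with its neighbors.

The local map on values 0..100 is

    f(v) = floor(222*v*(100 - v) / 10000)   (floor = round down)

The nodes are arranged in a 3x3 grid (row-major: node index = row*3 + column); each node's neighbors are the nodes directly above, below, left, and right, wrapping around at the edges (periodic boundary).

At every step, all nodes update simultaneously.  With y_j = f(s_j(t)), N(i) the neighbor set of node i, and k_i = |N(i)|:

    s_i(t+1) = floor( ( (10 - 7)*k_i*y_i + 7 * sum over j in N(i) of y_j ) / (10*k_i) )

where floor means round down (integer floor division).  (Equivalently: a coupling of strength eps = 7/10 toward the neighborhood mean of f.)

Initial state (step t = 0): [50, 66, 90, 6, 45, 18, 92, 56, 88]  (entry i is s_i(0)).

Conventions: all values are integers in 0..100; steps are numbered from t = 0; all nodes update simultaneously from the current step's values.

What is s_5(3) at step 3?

Answer: s_5(3) = 55

Derivation:
t=0: [50, 66, 90, 6, 45, 18, 92, 56, 88]
t=1: [33, 46, 33, 31, 41, 28, 30, 41, 28]
t=2: [49, 52, 48, 47, 50, 46, 47, 50, 46]
t=3: [55, 55, 55, 55, 55, 55, 55, 55, 55]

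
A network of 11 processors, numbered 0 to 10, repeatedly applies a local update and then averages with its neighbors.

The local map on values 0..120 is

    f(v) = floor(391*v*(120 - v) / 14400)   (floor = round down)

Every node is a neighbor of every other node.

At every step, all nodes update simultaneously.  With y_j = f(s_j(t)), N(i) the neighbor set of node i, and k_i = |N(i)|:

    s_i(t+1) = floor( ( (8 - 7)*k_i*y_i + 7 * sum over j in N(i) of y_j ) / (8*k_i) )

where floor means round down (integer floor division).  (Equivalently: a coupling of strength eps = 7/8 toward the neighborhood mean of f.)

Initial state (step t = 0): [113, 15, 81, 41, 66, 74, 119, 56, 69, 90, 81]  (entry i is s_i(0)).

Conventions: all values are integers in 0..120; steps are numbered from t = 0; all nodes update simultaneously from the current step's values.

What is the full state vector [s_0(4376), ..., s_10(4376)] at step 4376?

Simulating step by step:
t=0: [113, 15, 81, 41, 66, 74, 119, 56, 69, 90, 81]
t=1: [68, 69, 71, 71, 71, 71, 68, 71, 71, 70, 71]
t=2: [94, 94, 94, 94, 94, 94, 94, 94, 94, 94, 94]
t=3: [66, 66, 66, 66, 66, 66, 66, 66, 66, 66, 66]
t=4: [96, 96, 96, 96, 96, 96, 96, 96, 96, 96, 96]
t=5: [62, 62, 62, 62, 62, 62, 62, 62, 62, 62, 62]
t=6: [97, 97, 97, 97, 97, 97, 97, 97, 97, 97, 97]
t=7: [60, 60, 60, 60, 60, 60, 60, 60, 60, 60, 60]
t=8: [97, 97, 97, 97, 97, 97, 97, 97, 97, 97, 97]

Answer: [97, 97, 97, 97, 97, 97, 97, 97, 97, 97, 97]
Key observation: The state at step 6, [97, 97, 97, 97, 97, 97, 97, 97, 97, 97, 97], reappears at step 8: the system is in a cycle of period 2 from step 6 on.  Therefore the state at step 4376 equals the state at step 6 + ((4376 - 6) mod 2) = 6, which is [97, 97, 97, 97, 97, 97, 97, 97, 97, 97, 97].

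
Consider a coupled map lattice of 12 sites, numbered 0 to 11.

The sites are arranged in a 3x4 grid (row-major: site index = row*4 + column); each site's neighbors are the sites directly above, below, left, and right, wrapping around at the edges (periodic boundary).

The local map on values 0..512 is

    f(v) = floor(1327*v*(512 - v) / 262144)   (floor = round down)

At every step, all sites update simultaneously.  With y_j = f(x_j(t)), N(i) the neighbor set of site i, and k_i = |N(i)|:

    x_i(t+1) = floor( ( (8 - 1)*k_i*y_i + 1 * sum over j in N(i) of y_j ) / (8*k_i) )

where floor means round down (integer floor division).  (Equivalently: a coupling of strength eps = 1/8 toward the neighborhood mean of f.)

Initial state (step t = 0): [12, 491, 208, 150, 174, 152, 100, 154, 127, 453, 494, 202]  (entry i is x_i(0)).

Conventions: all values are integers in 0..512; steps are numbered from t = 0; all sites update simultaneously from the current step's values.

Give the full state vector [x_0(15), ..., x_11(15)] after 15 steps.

Answer: [314, 314, 314, 314, 314, 314, 314, 314, 314, 314, 314, 314]

Derivation:
t=0: [12, 491, 208, 150, 174, 152, 100, 154, 127, 453, 494, 202]
t=1: [53, 69, 298, 269, 285, 263, 210, 278, 240, 137, 69, 302]
t=2: [143, 167, 311, 322, 320, 322, 316, 328, 320, 257, 173, 316]
t=3: [271, 292, 314, 307, 309, 309, 312, 305, 310, 327, 298, 312]
t=4: [328, 323, 314, 318, 317, 316, 315, 318, 316, 307, 320, 315]
t=5: [305, 309, 313, 311, 311, 313, 313, 312, 312, 317, 311, 313]
t=6: [318, 316, 315, 316, 316, 315, 315, 315, 315, 312, 315, 315]
t=7: [312, 313, 313, 313, 313, 313, 314, 313, 313, 314, 314, 313]
t=8: [315, 314, 314, 315, 315, 314, 314, 314, 314, 314, 314, 314]
t=9: [314, 314, 314, 314, 314, 314, 314, 314, 314, 314, 314, 314]
t=10: [314, 314, 314, 314, 314, 314, 314, 314, 314, 314, 314, 314]
t=11: [314, 314, 314, 314, 314, 314, 314, 314, 314, 314, 314, 314]
t=12: [314, 314, 314, 314, 314, 314, 314, 314, 314, 314, 314, 314]
t=13: [314, 314, 314, 314, 314, 314, 314, 314, 314, 314, 314, 314]
t=14: [314, 314, 314, 314, 314, 314, 314, 314, 314, 314, 314, 314]
t=15: [314, 314, 314, 314, 314, 314, 314, 314, 314, 314, 314, 314]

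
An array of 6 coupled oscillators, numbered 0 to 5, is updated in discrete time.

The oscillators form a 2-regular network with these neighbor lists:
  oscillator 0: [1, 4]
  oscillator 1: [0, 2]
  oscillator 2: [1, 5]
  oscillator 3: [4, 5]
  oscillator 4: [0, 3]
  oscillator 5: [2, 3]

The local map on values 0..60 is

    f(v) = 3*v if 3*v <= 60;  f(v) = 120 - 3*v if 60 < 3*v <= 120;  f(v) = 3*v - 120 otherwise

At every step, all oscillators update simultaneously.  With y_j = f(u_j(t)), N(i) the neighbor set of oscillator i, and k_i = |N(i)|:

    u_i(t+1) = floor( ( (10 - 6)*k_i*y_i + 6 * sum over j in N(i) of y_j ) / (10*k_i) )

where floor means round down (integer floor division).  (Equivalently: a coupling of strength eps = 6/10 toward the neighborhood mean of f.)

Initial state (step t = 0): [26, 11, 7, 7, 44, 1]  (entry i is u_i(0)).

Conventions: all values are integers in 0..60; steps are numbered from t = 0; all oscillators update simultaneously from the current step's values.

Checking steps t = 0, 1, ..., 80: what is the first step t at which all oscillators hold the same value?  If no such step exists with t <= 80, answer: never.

Answer: 38
Key observation: Synchronization is absorbing here: once all oscillators are equal they stay equal, and step 38 is the first all-equal step.

Derivation:
t=0: [26, 11, 7, 7, 44, 1]  (not all equal)
t=1: [30, 32, 19, 12, 23, 13]  (not all equal)
t=2: [34, 35, 41, 41, 40, 43]  (not all equal)
t=3: [11, 12, 8, 3, 6, 5]  (not all equal)
t=4: [29, 31, 24, 13, 19, 15]  (not all equal)
t=5: [38, 35, 40, 46, 44, 44]  (not all equal)
t=6: [10, 7, 8, 14, 12, 10]  (not all equal)
t=7: [29, 24, 24, 36, 36, 31]  (not all equal)
t=8: [31, 43, 41, 16, 18, 28]  (not all equal)
t=9: [29, 12, 14, 46, 44, 29]  (not all equal)
t=10: [27, 36, 37, 20, 20, 31]  (not all equal)
t=11: [37, 19, 15, 50, 53, 31]  (not all equal)
t=12: [32, 39, 43, 31, 27, 33]  (not all equal)
t=13: [22, 11, 10, 28, 30, 19]  (not all equal)
t=14: [40, 38, 39, 40, 39, 42]  (not all equal)
t=15: [2, 3, 4, 2, 1, 3]  (not all equal)
t=16: [6, 9, 10, 6, 4, 9]  (not all equal)
t=17: [18, 25, 28, 18, 15, 25]  (not all equal)
t=18: [48, 45, 41, 48, 50, 45]  (not all equal)
t=19: [23, 14, 10, 23, 26, 14]  (not all equal)
t=20: [45, 41, 37, 45, 47, 41]  (not all equal)
t=21: [13, 8, 5, 13, 17, 8]  (not all equal)
t=22: [38, 25, 20, 38, 43, 25]  (not all equal)
t=23: [18, 37, 51, 18, 7, 37]  (not all equal)
t=24: [30, 29, 18, 30, 40, 29]  (not all equal)
t=25: [21, 38, 41, 21, 18, 38]  (not all equal)
t=26: [40, 20, 4, 40, 55, 20]  (not all equal)
t=27: [31, 27, 40, 31, 18, 27]  (not all equal)
t=28: [38, 23, 23, 38, 37, 23]  (not all equal)
t=29: [20, 37, 51, 20, 7, 37]  (not all equal)
t=30: [33, 31, 18, 33, 44, 31]  (not all equal)
t=31: [20, 33, 37, 20, 17, 33]  (not all equal)
t=32: [45, 29, 16, 45, 56, 29]  (not all equal)
t=33: [30, 32, 39, 30, 28, 32]  (not all equal)
t=34: [30, 19, 15, 30, 32, 19]  (not all equal)
t=35: [36, 45, 52, 36, 27, 45]  (not all equal)
t=36: [21, 20, 23, 21, 22, 20]  (not all equal)
t=37: [57, 56, 56, 57, 55, 56]  (not all equal)
t=38: [48, 48, 48, 48, 48, 48]  (all equal)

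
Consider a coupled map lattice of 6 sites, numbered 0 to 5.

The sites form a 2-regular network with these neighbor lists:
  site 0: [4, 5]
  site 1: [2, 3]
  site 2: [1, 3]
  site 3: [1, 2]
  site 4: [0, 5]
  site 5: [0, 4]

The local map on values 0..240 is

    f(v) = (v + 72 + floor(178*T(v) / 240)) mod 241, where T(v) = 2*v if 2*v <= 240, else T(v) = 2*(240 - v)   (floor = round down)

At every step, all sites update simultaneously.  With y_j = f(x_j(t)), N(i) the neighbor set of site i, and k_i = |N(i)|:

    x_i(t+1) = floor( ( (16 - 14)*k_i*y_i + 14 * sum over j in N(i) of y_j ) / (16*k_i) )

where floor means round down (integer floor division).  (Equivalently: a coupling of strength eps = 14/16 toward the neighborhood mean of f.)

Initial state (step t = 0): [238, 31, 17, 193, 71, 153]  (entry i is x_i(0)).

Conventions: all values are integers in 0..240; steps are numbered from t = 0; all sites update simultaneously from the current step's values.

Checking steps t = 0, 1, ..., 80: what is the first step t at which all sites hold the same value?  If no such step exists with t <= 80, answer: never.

Answer: 23
Key observation: Synchronization is absorbing here: once all sites are equal they stay equal, and step 23 is the first all-equal step.

Derivation:
t=0: [238, 31, 17, 193, 71, 153]  (not all equal)
t=1: [61, 109, 119, 126, 81, 48]  (not all equal)
t=2: [125, 122, 115, 115, 185, 135]  (not all equal)
t=3: [111, 117, 121, 121, 120, 112]  (not all equal)
t=4: [117, 127, 124, 124, 110, 116]  (not all equal)
t=5: [112, 126, 126, 126, 118, 113]  (not all equal)
t=6: [116, 126, 126, 126, 111, 115]  (not all equal)
t=7: [112, 126, 126, 126, 116, 112]  (not all equal)
t=8: [113, 126, 126, 126, 110, 113]  (not all equal)
t=9: [107, 126, 126, 126, 110, 107]  (not all equal)
t=10: [99, 126, 126, 126, 97, 99]  (not all equal)
t=11: [73, 126, 126, 126, 75, 73]  (not all equal)
t=12: [14, 126, 126, 126, 12, 14]  (not all equal)
t=13: [103, 126, 126, 126, 105, 103]  (not all equal)
t=14: [88, 126, 126, 126, 86, 88]  (not all equal)
t=15: [46, 126, 126, 126, 48, 46]  (not all equal)
t=16: [188, 126, 126, 126, 186, 188]  (not all equal)
t=17: [96, 126, 126, 126, 96, 96]  (not all equal)
t=18: [69, 126, 126, 126, 69, 69]  (not all equal)
t=19: [2, 126, 126, 126, 2, 2]  (not all equal)
t=20: [76, 126, 126, 126, 76, 76]  (not all equal)
t=21: [19, 126, 126, 126, 19, 19]  (not all equal)
t=22: [119, 126, 126, 126, 119, 119]  (not all equal)
t=23: [126, 126, 126, 126, 126, 126]  (all equal)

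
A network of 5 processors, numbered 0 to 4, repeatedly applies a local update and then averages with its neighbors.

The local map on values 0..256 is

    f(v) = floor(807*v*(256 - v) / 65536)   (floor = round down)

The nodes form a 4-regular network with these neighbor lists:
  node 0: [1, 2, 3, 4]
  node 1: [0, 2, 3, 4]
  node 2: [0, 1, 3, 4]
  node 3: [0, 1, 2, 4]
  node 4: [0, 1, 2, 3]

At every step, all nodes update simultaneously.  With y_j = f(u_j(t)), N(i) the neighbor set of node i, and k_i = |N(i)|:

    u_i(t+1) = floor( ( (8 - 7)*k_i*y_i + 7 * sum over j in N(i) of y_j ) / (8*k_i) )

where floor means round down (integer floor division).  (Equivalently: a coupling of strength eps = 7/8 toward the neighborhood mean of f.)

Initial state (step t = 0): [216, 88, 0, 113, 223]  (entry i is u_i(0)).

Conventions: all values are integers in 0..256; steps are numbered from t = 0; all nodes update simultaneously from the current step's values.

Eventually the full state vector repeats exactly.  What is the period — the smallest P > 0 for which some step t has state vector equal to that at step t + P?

Simulating step by step:
t=0: [216, 88, 0, 113, 223]
t=1: [116, 108, 126, 107, 117]
t=2: [198, 198, 198, 198, 198]
t=3: [141, 141, 141, 141, 141]
t=4: [199, 199, 199, 199, 199]
t=5: [139, 139, 139, 139, 139]
t=6: [200, 200, 200, 200, 200]
t=7: [137, 137, 137, 137, 137]
t=8: [200, 200, 200, 200, 200]

Answer: 2
Key observation: The state at step 6, [200, 200, 200, 200, 200], reappears at step 8 — and no state repeats earlier — so the cycle the system enters has period 2.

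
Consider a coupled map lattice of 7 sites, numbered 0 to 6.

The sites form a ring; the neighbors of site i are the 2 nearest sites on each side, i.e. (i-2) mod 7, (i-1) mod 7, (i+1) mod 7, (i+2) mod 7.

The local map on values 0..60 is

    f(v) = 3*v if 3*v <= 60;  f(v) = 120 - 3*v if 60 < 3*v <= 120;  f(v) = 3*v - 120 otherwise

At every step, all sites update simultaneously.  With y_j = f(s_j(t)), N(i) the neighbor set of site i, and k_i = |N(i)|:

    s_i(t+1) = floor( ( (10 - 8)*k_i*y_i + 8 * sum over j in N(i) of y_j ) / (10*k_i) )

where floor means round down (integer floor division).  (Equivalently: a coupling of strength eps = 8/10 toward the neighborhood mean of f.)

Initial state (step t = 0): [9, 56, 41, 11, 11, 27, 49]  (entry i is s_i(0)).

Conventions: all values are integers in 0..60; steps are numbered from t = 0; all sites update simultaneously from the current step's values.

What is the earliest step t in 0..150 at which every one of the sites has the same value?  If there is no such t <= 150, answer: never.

Answer: never
Key observation: The state at step 22 reappears at step 24 — the system is in a cycle of period 2 from step 22 on.  No step 0..24 is synchronized, and the cycle repeats forever, so no step up to 150 (or ever) has all sites equal.

Derivation:
t=0: [9, 56, 41, 11, 11, 27, 49]  (not all equal)
t=1: [28, 27, 28, 31, 27, 31, 34]  (not all equal)
t=2: [31, 31, 35, 33, 29, 29, 31]  (not all equal)
t=3: [25, 23, 24, 25, 25, 28, 29]  (not all equal)
t=4: [42, 44, 46, 45, 41, 40, 42]  (not all equal)
t=5: [8, 11, 10, 9, 8, 6, 5]  (not all equal)
t=6: [24, 25, 27, 26, 22, 21, 22]  (not all equal)
t=7: [48, 45, 45, 47, 49, 51, 51]  (not all equal)
t=8: [24, 21, 20, 22, 25, 27, 26]  (not all equal)
t=9: [49, 52, 52, 51, 48, 45, 46]  (not all equal)
t=10: [26, 30, 31, 28, 25, 23, 24]  (not all equal)
t=11: [39, 36, 36, 37, 41, 44, 43]  (not all equal)
t=12: [9, 9, 7, 9, 9, 7, 7]  (not all equal)
t=13: [23, 24, 25, 24, 23, 24, 24]  (not all equal)
t=14: [48, 48, 48, 48, 48, 49, 49]  (not all equal)
t=15: [25, 24, 24, 24, 25, 25, 25]  (not all equal)
t=16: [46, 46, 46, 46, 46, 45, 45]  (not all equal)
t=17: [16, 17, 18, 17, 16, 16, 16]  (not all equal)
t=18: [49, 50, 50, 50, 49, 48, 48]  (not all equal)
t=19: [27, 28, 28, 28, 27, 26, 26]  (not all equal)
t=20: [39, 37, 37, 37, 39, 39, 39]  (not all equal)
t=21: [5, 6, 6, 6, 5, 4, 4]  (not all equal)
t=22: [15, 16, 16, 16, 15, 14, 14]  (not all equal)
t=23: [45, 46, 46, 46, 45, 44, 44]  (not all equal)
t=24: [15, 16, 16, 16, 15, 14, 14]  (not all equal)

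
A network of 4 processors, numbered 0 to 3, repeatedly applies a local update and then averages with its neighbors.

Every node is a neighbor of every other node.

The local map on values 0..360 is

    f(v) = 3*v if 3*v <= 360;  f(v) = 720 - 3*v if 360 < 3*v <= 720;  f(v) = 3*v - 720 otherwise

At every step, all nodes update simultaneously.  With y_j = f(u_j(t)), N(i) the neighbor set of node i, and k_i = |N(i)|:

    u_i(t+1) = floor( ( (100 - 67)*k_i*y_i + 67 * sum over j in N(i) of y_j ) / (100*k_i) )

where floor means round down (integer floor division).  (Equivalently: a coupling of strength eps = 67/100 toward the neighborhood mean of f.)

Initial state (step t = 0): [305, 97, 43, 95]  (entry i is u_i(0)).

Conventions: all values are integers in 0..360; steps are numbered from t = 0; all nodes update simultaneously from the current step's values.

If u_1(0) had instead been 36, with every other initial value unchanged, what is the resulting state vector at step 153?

Simulating step by step:
t=0: [305, 36, 43, 95]
t=1: [180, 171, 173, 190]
t=2: [184, 186, 186, 180]
t=3: [168, 167, 167, 169]
t=4: [216, 216, 216, 216]
t=5: [72, 72, 72, 72]
t=6: [216, 216, 216, 216]

Answer: [72, 72, 72, 72]
Key observation: The state at step 4, [216, 216, 216, 216], reappears at step 6: the system is in a cycle of period 2 from step 4 on.  Therefore the state at step 153 equals the state at step 4 + ((153 - 4) mod 2) = 5, which is [72, 72, 72, 72].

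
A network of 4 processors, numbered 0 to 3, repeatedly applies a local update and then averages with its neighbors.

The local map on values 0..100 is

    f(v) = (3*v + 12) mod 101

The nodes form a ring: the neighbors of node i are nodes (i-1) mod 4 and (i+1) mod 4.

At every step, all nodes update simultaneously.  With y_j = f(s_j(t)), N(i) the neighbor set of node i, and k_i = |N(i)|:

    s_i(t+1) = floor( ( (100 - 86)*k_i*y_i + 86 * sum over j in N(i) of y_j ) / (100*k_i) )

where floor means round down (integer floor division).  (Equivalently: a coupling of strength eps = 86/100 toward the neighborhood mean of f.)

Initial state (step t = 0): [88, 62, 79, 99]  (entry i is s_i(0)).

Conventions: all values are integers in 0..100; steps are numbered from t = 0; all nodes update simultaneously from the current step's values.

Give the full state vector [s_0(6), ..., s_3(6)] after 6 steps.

Simulating step by step:
t=0: [88, 62, 79, 99]
t=1: [54, 65, 50, 52]
t=2: [41, 58, 39, 67]
t=3: [46, 38, 45, 28]
t=4: [58, 44, 58, 54]
t=5: [61, 79, 61, 83]
t=6: [58, 87, 58, 89]

Answer: [58, 87, 58, 89]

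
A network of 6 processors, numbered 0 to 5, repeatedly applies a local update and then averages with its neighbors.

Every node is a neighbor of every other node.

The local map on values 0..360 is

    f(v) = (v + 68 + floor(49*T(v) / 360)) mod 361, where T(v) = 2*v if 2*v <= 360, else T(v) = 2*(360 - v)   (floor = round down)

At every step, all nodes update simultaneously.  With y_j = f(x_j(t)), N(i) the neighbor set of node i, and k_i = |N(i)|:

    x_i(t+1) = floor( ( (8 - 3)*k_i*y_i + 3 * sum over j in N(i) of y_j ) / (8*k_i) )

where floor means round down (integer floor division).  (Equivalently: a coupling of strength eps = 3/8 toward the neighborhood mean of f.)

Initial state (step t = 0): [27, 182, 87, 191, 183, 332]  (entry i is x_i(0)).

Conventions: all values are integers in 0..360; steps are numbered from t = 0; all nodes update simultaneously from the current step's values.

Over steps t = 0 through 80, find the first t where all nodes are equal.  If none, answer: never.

Simulating step by step:
t=0: [27, 182, 87, 191, 183, 332]  (not all equal)
t=1: [148, 256, 190, 259, 256, 117]  (not all equal)
t=2: [278, 331, 304, 332, 331, 256]  (not all equal)
t=3: [42, 63, 53, 64, 63, 232]  (not all equal)
t=4: [144, 159, 151, 159, 159, 261]  (not all equal)
t=5: [263, 274, 268, 274, 274, 320]  (not all equal)
t=6: [226, 32, 30, 32, 32, 50]  (not all equal)
t=7: [248, 126, 125, 126, 126, 138]  (not all equal)
t=8: [302, 237, 237, 237, 237, 246]  (not all equal)
t=9: [142, 314, 314, 314, 314, 318]  (not all equal)
t=10: [167, 49, 49, 49, 49, 51]  (not all equal)
t=11: [223, 141, 141, 141, 141, 142]  (not all equal)
t=12: [297, 253, 253, 253, 253, 253]  (not all equal)
t=13: [144, 325, 325, 325, 325, 325]  (not all equal)
t=14: [172, 56, 56, 56, 56, 56]  (not all equal)
t=15: [230, 150, 150, 150, 150, 150]  (not all equal)
t=16: [304, 263, 263, 263, 263, 263]  (not all equal)
t=17: [150, 332, 332, 332, 332, 332]  (not all equal)
t=18: [178, 61, 61, 61, 61, 61]  (not all equal)
t=19: [238, 156, 156, 156, 156, 156]  (not all equal)
t=20: [311, 271, 271, 271, 271, 271]  (not all equal)
t=21: [20, 4, 4, 4, 4, 4]  (not all equal)
t=22: [85, 74, 74, 74, 74, 74]  (not all equal)
t=23: [170, 163, 163, 163, 163, 163]  (not all equal)
t=24: [280, 275, 275, 275, 275, 275]  (not all equal)
t=25: [6, 5, 5, 5, 5, 5]  (not all equal)
t=26: [74, 74, 74, 74, 74, 74]  (all equal)

Answer: 26
Key observation: Synchronization is absorbing here: once all nodes are equal they stay equal, and step 26 is the first all-equal step.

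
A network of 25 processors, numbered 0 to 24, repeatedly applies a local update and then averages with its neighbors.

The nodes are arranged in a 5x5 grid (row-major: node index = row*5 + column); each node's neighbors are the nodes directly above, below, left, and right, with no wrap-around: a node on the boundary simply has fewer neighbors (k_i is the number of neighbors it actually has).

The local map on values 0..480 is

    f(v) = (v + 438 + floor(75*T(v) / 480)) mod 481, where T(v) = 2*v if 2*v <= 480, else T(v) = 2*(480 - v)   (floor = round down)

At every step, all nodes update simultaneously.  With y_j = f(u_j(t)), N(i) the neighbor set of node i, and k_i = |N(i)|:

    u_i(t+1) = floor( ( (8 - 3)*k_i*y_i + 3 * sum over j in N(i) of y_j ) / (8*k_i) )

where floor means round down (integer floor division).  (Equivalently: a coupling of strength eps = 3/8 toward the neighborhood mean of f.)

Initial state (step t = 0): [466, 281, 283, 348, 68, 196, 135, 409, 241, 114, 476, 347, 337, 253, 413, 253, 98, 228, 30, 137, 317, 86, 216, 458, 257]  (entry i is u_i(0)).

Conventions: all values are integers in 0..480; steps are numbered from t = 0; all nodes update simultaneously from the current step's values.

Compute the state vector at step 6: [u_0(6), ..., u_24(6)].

Simulating step by step:
t=0: [466, 281, 283, 348, 68, 196, 135, 409, 241, 114, 476, 347, 337, 253, 413, 253, 98, 228, 30, 137, 317, 86, 216, 458, 257]
t=1: [363, 295, 317, 293, 113, 258, 200, 340, 275, 154, 376, 308, 330, 313, 309, 280, 142, 266, 400, 228, 267, 124, 243, 388, 281]
t=2: [333, 305, 322, 283, 153, 295, 254, 322, 290, 189, 340, 298, 327, 325, 291, 286, 185, 286, 355, 285, 259, 162, 268, 352, 305]
t=3: [326, 315, 323, 287, 193, 312, 294, 321, 300, 224, 327, 302, 326, 327, 296, 292, 226, 299, 339, 310, 266, 202, 284, 337, 319]
t=4: [327, 323, 324, 296, 235, 322, 313, 324, 309, 261, 324, 311, 327, 328, 306, 301, 266, 309, 334, 322, 279, 244, 297, 332, 327]
t=5: [330, 328, 326, 307, 277, 327, 323, 327, 317, 291, 325, 319, 328, 329, 316, 310, 295, 318, 333, 328, 296, 283, 310, 331, 331]
t=6: [332, 331, 329, 317, 302, 330, 329, 330, 323, 310, 328, 325, 330, 331, 324, 318, 312, 324, 333, 331, 310, 305, 320, 332, 333]

Answer: [332, 331, 329, 317, 302, 330, 329, 330, 323, 310, 328, 325, 330, 331, 324, 318, 312, 324, 333, 331, 310, 305, 320, 332, 333]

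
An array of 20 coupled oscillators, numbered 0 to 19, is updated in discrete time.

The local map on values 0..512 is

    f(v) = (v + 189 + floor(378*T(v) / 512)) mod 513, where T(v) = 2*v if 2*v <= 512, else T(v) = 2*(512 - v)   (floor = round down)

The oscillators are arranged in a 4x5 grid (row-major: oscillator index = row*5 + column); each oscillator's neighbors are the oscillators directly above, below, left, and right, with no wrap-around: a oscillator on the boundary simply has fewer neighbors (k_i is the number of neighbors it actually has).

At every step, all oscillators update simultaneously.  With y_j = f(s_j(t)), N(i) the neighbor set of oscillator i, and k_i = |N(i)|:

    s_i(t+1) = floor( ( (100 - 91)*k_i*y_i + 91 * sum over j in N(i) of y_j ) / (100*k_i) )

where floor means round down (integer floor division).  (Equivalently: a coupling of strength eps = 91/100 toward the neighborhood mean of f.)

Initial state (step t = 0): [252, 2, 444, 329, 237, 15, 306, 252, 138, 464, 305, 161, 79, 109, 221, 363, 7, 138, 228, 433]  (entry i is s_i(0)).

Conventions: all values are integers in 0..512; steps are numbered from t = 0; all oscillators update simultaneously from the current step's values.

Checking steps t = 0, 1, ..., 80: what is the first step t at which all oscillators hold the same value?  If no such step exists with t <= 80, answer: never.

Answer: 7
Key observation: Synchronization is absorbing here: once all oscillators are equal they stay equal, and step 7 is the first all-equal step.

Derivation:
t=0: [252, 2, 444, 329, 237, 15, 306, 252, 138, 464, 305, 161, 79, 109, 221, 363, 7, 138, 228, 433]  (not all equal)
t=1: [217, 261, 252, 176, 244, 284, 206, 233, 284, 171, 195, 271, 227, 237, 290, 247, 124, 253, 233, 230]  (not all equal)
t=2: [293, 239, 230, 275, 120, 195, 280, 254, 191, 272, 282, 272, 275, 269, 210, 323, 314, 326, 268, 270]  (not all equal)
t=3: [219, 277, 286, 293, 317, 283, 261, 253, 288, 279, 250, 294, 296, 243, 293, 288, 285, 293, 294, 254]  (not all equal)
t=4: [290, 275, 297, 289, 294, 275, 298, 296, 292, 289, 294, 296, 290, 290, 293, 295, 292, 292, 291, 292]  (not all equal)
t=5: [299, 291, 294, 291, 293, 291, 294, 290, 292, 291, 293, 291, 291, 292, 292, 291, 291, 292, 292, 292]  (not all equal)
t=6: [292, 290, 292, 291, 292, 290, 292, 291, 292, 292, 292, 292, 292, 292, 292, 292, 292, 292, 292, 292]  (not all equal)
t=7: [292, 292, 292, 292, 292, 292, 292, 292, 292, 292, 292, 292, 292, 292, 292, 292, 292, 292, 292, 292]  (all equal)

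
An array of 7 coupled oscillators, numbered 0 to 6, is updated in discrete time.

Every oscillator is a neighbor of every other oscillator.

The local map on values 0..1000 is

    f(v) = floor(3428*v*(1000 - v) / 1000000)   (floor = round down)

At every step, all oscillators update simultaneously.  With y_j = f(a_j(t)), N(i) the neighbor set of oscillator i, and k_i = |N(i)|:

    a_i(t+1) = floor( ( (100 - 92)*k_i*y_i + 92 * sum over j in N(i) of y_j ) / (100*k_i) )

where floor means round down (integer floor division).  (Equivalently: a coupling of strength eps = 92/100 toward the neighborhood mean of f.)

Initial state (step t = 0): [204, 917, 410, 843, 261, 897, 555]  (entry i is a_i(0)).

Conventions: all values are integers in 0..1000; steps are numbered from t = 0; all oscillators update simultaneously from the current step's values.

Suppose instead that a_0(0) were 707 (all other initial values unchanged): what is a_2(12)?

Simulating step by step:
t=0: [707, 917, 410, 843, 261, 897, 555]
t=1: [572, 605, 564, 591, 576, 601, 562]
t=2: [832, 833, 832, 833, 832, 833, 832]
t=3: [477, 477, 477, 477, 477, 477, 477]
t=4: [855, 855, 855, 855, 855, 855, 855]
t=5: [424, 424, 424, 424, 424, 424, 424]
t=6: [837, 837, 837, 837, 837, 837, 837]
t=7: [467, 467, 467, 467, 467, 467, 467]
t=8: [853, 853, 853, 853, 853, 853, 853]
t=9: [429, 429, 429, 429, 429, 429, 429]
t=10: [839, 839, 839, 839, 839, 839, 839]
t=11: [463, 463, 463, 463, 463, 463, 463]
t=12: [852, 852, 852, 852, 852, 852, 852]

Answer: a_2(12) = 852
Key observation: This trace re-runs the system from the modified initial state.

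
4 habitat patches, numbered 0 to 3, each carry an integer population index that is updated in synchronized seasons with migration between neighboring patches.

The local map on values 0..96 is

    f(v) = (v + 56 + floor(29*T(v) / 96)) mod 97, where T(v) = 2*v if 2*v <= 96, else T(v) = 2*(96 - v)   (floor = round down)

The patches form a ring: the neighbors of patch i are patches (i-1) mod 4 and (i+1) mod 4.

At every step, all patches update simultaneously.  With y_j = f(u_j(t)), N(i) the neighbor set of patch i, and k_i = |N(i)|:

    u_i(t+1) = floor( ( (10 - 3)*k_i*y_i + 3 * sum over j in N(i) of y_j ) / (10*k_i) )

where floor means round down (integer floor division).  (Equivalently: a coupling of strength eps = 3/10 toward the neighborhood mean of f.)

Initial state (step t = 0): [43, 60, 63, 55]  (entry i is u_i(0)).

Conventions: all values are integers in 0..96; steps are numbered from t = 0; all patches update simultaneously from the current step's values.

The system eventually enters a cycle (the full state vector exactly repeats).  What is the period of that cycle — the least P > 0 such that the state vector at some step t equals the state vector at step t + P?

Answer: 4
Key observation: The state at step 28, [36, 36, 36, 36], reappears at step 32 — and no state repeats earlier — so the cycle the system enters has period 4.

Derivation:
t=0: [43, 60, 63, 55]
t=1: [30, 38, 40, 36]
t=2: [10, 17, 21, 15]
t=3: [74, 82, 86, 80]
t=4: [46, 48, 50, 48]
t=5: [33, 35, 36, 35]
t=6: [12, 14, 15, 14]
t=7: [75, 77, 79, 77]
t=8: [46, 47, 47, 47]
t=9: [32, 33, 34, 33]
t=10: [10, 11, 12, 11]
t=11: [72, 73, 74, 73]
t=12: [45, 45, 45, 45]
t=13: [31, 31, 31, 31]
t=14: [8, 8, 8, 8]
t=15: [68, 68, 68, 68]
t=16: [43, 43, 43, 43]
t=17: [27, 27, 27, 27]
t=18: [2, 2, 2, 2]
t=19: [59, 59, 59, 59]
t=20: [40, 40, 40, 40]
t=21: [23, 23, 23, 23]
t=22: [92, 92, 92, 92]
t=23: [53, 53, 53, 53]
t=24: [37, 37, 37, 37]
t=25: [18, 18, 18, 18]
t=26: [84, 84, 84, 84]
t=27: [50, 50, 50, 50]
t=28: [36, 36, 36, 36]
t=29: [16, 16, 16, 16]
t=30: [81, 81, 81, 81]
t=31: [49, 49, 49, 49]
t=32: [36, 36, 36, 36]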